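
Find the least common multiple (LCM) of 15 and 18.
90

First find GCD(15, 18) using the Euclidean algorithm:
15 = 0 × 18 + 15
18 = 1 × 15 + 3
15 = 5 × 3 + 0
GCD(15, 18) = 3

LCM formula: LCM(a, b) = (a × b) / GCD(a, b)
LCM(15, 18) = (15 × 18) / 3
LCM(15, 18) = 270 / 3
LCM(15, 18) = 90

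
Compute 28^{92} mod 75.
16

Using successive squaring:
Binary expansion of 92: 1011100
Powers of 28 mod 75 (each is the square of the previous):
  28^1 ≡ 28 (mod 75)
  28^2 ≡ 28² = 784 ≡ 34 (mod 75)
  28^4 ≡ 34² = 1156 ≡ 31 (mod 75)
  28^8 ≡ 31² = 961 ≡ 61 (mod 75)
  28^16 ≡ 61² = 3721 ≡ 46 (mod 75)
  28^32 ≡ 46² = 2116 ≡ 16 (mod 75)
  28^64 ≡ 16² = 256 ≡ 31 (mod 75)
92 = 64 + 16 + 8 + 4, so 28^92 = 28^64 × 28^16 × 28^8 × 28^4 ≡ 31 × 46 × 61 × 31 (mod 75)
Multiplying step by step:
  31 × 46 = 1426 ≡ 1 (mod 75)
  1 × 61 = 61 ≡ 61 (mod 75)
  61 × 31 = 1891 ≡ 16 (mod 75)
Result: 28^92 ≡ 16 (mod 75)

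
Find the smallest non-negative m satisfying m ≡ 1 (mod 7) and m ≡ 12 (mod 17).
M = 7 × 17 = 119. M₁ = 17, y₁ ≡ 5 (mod 7). M₂ = 7, y₂ ≡ 5 (mod 17). m = 1×17×5 + 12×7×5 ≡ 29 (mod 119)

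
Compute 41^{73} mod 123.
41

Using successive squaring:
Binary expansion of 73: 1001001
Powers of 41 mod 123 (each is the square of the previous):
  41^1 ≡ 41 (mod 123)
  41^2 ≡ 41² = 1681 ≡ 82 (mod 123)
  41^4 ≡ 82² = 6724 ≡ 82 (mod 123)
  41^8 ≡ 82² = 6724 ≡ 82 (mod 123)
  41^16 ≡ 82² = 6724 ≡ 82 (mod 123)
  41^32 ≡ 82² = 6724 ≡ 82 (mod 123)
  41^64 ≡ 82² = 6724 ≡ 82 (mod 123)
73 = 64 + 8 + 1, so 41^73 = 41^64 × 41^8 × 41^1 ≡ 82 × 82 × 41 (mod 123)
Multiplying step by step:
  82 × 82 = 6724 ≡ 82 (mod 123)
  82 × 41 = 3362 ≡ 41 (mod 123)
Result: 41^73 ≡ 41 (mod 123)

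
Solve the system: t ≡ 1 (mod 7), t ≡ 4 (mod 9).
M = 7 × 9 = 63. M₁ = 9, y₁ ≡ 4 (mod 7). M₂ = 7, y₂ ≡ 4 (mod 9). t = 1×9×4 + 4×7×4 ≡ 22 (mod 63)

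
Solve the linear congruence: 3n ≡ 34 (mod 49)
44

Since gcd(3, 49) = 1 divides 34, a solution exists.
Multiply both sides by the inverse of 3 mod 49:
  3^(-1) mod 49 = 33
  x ≡ 33 × 34 ≡ 1122 ≡ 44 (mod 49)
Verification: 3 × 44 = 132 = 2 × 49 + 34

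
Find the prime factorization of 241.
241

Divide by primes starting from smallest:
241 ÷ 241 = 1

241 = 241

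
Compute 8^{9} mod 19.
18

Using successive squaring:
Binary expansion of 9: 1001
Powers of 8 mod 19 (each is the square of the previous):
  8^1 ≡ 8 (mod 19)
  8^2 ≡ 8² = 64 ≡ 7 (mod 19)
  8^4 ≡ 7² = 49 ≡ 11 (mod 19)
  8^8 ≡ 11² = 121 ≡ 7 (mod 19)
9 = 8 + 1, so 8^9 = 8^8 × 8^1 ≡ 7 × 8 (mod 19)
Multiplying step by step:
  7 × 8 = 56 ≡ 18 (mod 19)
Result: 8^9 ≡ 18 (mod 19)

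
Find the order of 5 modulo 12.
Powers of 5 mod 12: 5^1≡5, 5^2≡1. Order = 2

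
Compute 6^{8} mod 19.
16

Using successive squaring:
Binary expansion of 8: 1000
Powers of 6 mod 19 (each is the square of the previous):
  6^1 ≡ 6 (mod 19)
  6^2 ≡ 6² = 36 ≡ 17 (mod 19)
  6^4 ≡ 17² = 289 ≡ 4 (mod 19)
  6^8 ≡ 4² = 16 ≡ 16 (mod 19)
8 is a power of 2, so 6^8 is the last square: ≡ 16 (mod 19)
Result: 6^8 ≡ 16 (mod 19)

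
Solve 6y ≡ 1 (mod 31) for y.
26

Using Extended Euclidean Algorithm:
gcd(6, 31) = 1
Bezout coefficients: 6 × -5 + 31 × 1 = 1
So 6 × -5 ≡ 1 (mod 31)
The inverse is -5 mod 31 = 26
Verification: 6 × 26 = 156 = 5 × 31 + 1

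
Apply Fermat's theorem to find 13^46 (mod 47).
By Fermat's Little Theorem, 13^{46} ≡ 1 (mod 47) since 47 is prime and gcd(13, 47) = 1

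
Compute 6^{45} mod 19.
1

Using successive squaring:
Binary expansion of 45: 101101
Powers of 6 mod 19 (each is the square of the previous):
  6^1 ≡ 6 (mod 19)
  6^2 ≡ 6² = 36 ≡ 17 (mod 19)
  6^4 ≡ 17² = 289 ≡ 4 (mod 19)
  6^8 ≡ 4² = 16 ≡ 16 (mod 19)
  6^16 ≡ 16² = 256 ≡ 9 (mod 19)
  6^32 ≡ 9² = 81 ≡ 5 (mod 19)
45 = 32 + 8 + 4 + 1, so 6^45 = 6^32 × 6^8 × 6^4 × 6^1 ≡ 5 × 16 × 4 × 6 (mod 19)
Multiplying step by step:
  5 × 16 = 80 ≡ 4 (mod 19)
  4 × 4 = 16 ≡ 16 (mod 19)
  16 × 6 = 96 ≡ 1 (mod 19)
Result: 6^45 ≡ 1 (mod 19)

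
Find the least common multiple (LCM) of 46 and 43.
1978

First find GCD(46, 43) using the Euclidean algorithm:
46 = 1 × 43 + 3
43 = 14 × 3 + 1
3 = 3 × 1 + 0
GCD(46, 43) = 1

LCM formula: LCM(a, b) = (a × b) / GCD(a, b)
LCM(46, 43) = (46 × 43) / 1
LCM(46, 43) = 1978 / 1
LCM(46, 43) = 1978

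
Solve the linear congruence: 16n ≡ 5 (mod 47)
15

Since gcd(16, 47) = 1 divides 5, a solution exists.
Multiply both sides by the inverse of 16 mod 47:
  16^(-1) mod 47 = 3
  x ≡ 3 × 5 ≡ 15 ≡ 15 (mod 47)
Verification: 16 × 15 = 240 = 5 × 47 + 5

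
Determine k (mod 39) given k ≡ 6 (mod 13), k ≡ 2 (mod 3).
32

Using the Chinese Remainder Theorem:
M = product of moduli = 39
For equation 1: M_1 = 3, 3 ≡ 3 (mod 13), inverse of 3 mod 13 is 9 (check: 3 × 9 = 27 ≡ 1 (mod 13))
For equation 2: M_2 = 13, 13 ≡ 1 (mod 3), inverse of 13 mod 3 is 1 (check: 1 × 1 = 1 ≡ 1 (mod 3))
Combine: k ≡ Σ r_i×M_i×(M_i⁻¹ mod m_i) = 6×3×9 + 2×13×1 = 162 + 26 = 188
188 mod 39 = 32
k ≡ 32 (mod 39)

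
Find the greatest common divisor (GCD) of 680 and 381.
1

Using the Euclidean algorithm:
680 = 1 × 381 + 299
381 = 1 × 299 + 82
299 = 3 × 82 + 53
82 = 1 × 53 + 29
53 = 1 × 29 + 24
29 = 1 × 24 + 5
24 = 4 × 5 + 4
5 = 1 × 4 + 1
4 = 4 × 1 + 0

GCD(680, 381) = 1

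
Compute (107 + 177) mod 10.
4

(107 + 177) = 284
284 mod 10 = 4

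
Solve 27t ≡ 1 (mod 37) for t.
11

Using Extended Euclidean Algorithm:
gcd(27, 37) = 1
Bezout coefficients: 27 × 11 + 37 × -8 = 1
So 27 × 11 ≡ 1 (mod 37)
The inverse is 11 mod 37 = 11
Verification: 27 × 11 = 297 = 8 × 37 + 1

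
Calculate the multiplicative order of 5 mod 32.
Powers of 5 mod 32: 5^1≡5, 5^2≡25, 5^3≡29, 5^4≡17, 5^5≡21, 5^6≡9, 5^7≡13, 5^8≡1. Order = 8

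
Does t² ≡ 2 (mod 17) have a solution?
By Euler's criterion: 2^{8} ≡ 1 (mod 17). Since this equals 1, 2 is a QR.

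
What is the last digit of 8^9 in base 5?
8 ≡ 3 (mod 5). 9 = 8 + 1 (binary 1001). Repeated squaring mod 5: 3^1 ≡ 3; 3^2 ≡ 3² = 9 ≡ 4; 3^4 ≡ 4² = 16 ≡ 1; 3^8 ≡ 1² = 1 ≡ 1. Multiply: 8^9 ≡ 3^8 × 3^1 ≡ 1 × 3 (mod 5): 1 × 3 = 3 ≡ 3. So 8^9 ≡ 3 (mod 5).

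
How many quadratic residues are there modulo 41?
For prime 41, there are (p-1)/2 = (41-1)/2 = 20 quadratic residues (excluding 0).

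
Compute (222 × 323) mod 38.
0

(222 × 323) = 71706
71706 mod 38 = 0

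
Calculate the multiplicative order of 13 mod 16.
Powers of 13 mod 16: 13^1≡13, 13^2≡9, 13^3≡5, 13^4≡1. Order = 4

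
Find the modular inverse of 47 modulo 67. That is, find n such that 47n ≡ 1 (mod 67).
10

Using Extended Euclidean Algorithm:
gcd(47, 67) = 1
Bezout coefficients: 47 × 10 + 67 × -7 = 1
So 47 × 10 ≡ 1 (mod 67)
The inverse is 10 mod 67 = 10
Verification: 47 × 10 = 470 = 7 × 67 + 1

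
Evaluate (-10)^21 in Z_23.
Using repeated squaring. (-10) ≡ 13 (mod 23). 21 = 16 + 4 + 1 (binary 10101). Repeated squaring mod 23: 13^1 ≡ 13; 13^2 ≡ 13² = 169 ≡ 8; 13^4 ≡ 8² = 64 ≡ 18; 13^8 ≡ 18² = 324 ≡ 2; 13^16 ≡ 2² = 4 ≡ 4. Multiply: (-10)^21 ≡ 13^16 × 13^4 × 13^1 ≡ 4 × 18 × 13 (mod 23): 4 × 18 = 72 ≡ 3; 3 × 13 = 39 ≡ 16. So (-10)^21 ≡ 16 (mod 23).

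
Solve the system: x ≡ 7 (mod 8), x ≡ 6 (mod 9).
M = 8 × 9 = 72. M₁ = 9, y₁ ≡ 1 (mod 8). M₂ = 8, y₂ ≡ 8 (mod 9). x = 7×9×1 + 6×8×8 ≡ 15 (mod 72)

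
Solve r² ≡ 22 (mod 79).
The square roots of 22 mod 79 are 38 and 41. Verify: 38² = 1444 ≡ 22 (mod 79)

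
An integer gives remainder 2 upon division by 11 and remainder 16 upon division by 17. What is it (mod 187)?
M = 11 × 17 = 187. M₁ = 17, y₁ ≡ 2 (mod 11). M₂ = 11, y₂ ≡ 14 (mod 17). k = 2×17×2 + 16×11×14 ≡ 101 (mod 187). The smallest positive such number is 101.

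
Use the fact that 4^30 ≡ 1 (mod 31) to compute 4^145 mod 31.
By Fermat: 4^{30} ≡ 1 (mod 31). 145 = 4×30 + 25. So 4^{145} ≡ 4^{25} ≡ 1 (mod 31)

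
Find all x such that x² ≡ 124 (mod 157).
The square roots of 124 mod 157 are 81 and 76. Verify: 81² = 6561 ≡ 124 (mod 157)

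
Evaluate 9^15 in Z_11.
Using Fermat: 9^{10} ≡ 1 (mod 11). 15 ≡ 5 (mod 10). So 9^{15} ≡ 9^{5} ≡ 1 (mod 11)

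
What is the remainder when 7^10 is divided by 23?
10 = 8 + 2 (binary 1010). Repeated squaring mod 23: 7^1 ≡ 7; 7^2 ≡ 7² = 49 ≡ 3; 7^4 ≡ 3² = 9 ≡ 9; 7^8 ≡ 9² = 81 ≡ 12. Multiply: 7^10 = 7^8 × 7^2 ≡ 12 × 3 (mod 23): 12 × 3 = 36 ≡ 13. So 7^10 ≡ 13 (mod 23).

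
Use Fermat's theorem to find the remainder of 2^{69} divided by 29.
14

By Fermat's Little Theorem, a^(p-1) ≡ 1 (mod p) for prime p and gcd(a, p) = 1
Here p = 29, so 2^28 ≡ 1 (mod 29)
We can reduce the exponent: 69 mod 28 = 13
So 2^69 ≡ 2^13 (mod 29)
Computing: 2^13 mod 29 = 14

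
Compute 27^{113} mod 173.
131

Using successive squaring:
Binary expansion of 113: 1110001
Powers of 27 mod 173 (each is the square of the previous):
  27^1 ≡ 27 (mod 173)
  27^2 ≡ 27² = 729 ≡ 37 (mod 173)
  27^4 ≡ 37² = 1369 ≡ 158 (mod 173)
  27^8 ≡ 158² = 24964 ≡ 52 (mod 173)
  27^16 ≡ 52² = 2704 ≡ 109 (mod 173)
  27^32 ≡ 109² = 11881 ≡ 117 (mod 173)
  27^64 ≡ 117² = 13689 ≡ 22 (mod 173)
113 = 64 + 32 + 16 + 1, so 27^113 = 27^64 × 27^32 × 27^16 × 27^1 ≡ 22 × 117 × 109 × 27 (mod 173)
Multiplying step by step:
  22 × 117 = 2574 ≡ 152 (mod 173)
  152 × 109 = 16568 ≡ 133 (mod 173)
  133 × 27 = 3591 ≡ 131 (mod 173)
Result: 27^113 ≡ 131 (mod 173)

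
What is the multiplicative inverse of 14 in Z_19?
15

Using Extended Euclidean Algorithm:
gcd(14, 19) = 1
Bezout coefficients: 14 × -4 + 19 × 3 = 1
So 14 × -4 ≡ 1 (mod 19)
The inverse is -4 mod 19 = 15
Verification: 14 × 15 = 210 = 11 × 19 + 1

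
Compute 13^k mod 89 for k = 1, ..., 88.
g^1, g^2, ..., g^{88} mod 89: {13, 80, 61, 81, 74, 72, 46, 64, 31, 47, 77, 22, 19, 69, 7, 2, 26, 71, 33, 73, 59, 55, 3, 39, 62, 5, 65, 44, 38, 49, 14, 4, 52, 53, 66, 57, 29, 21, 6, 78, 35, 10, 41, 88, 76, 9, 28, 8, 15, 17, 43, 25, 58, 42, 12, 67, 70, 20, 82, 87, 63, 18, 56, 16, 30, 34, 86, 50, 27, 84, 24, 45, 51, 40, 75, 85, 37, 36, 23, 32, 60, 68, 83, 11, 54, 79, 48, 1}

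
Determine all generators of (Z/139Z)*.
Primitive roots mod 139: {2, 3, 12, 15, 17, 18, 19, 21, 22, 26, 32, 40, 50, 53, 56, 58, 61, 68, 70, 72, 73, 85, 88, 90, 92, 93, 98, 101, 102, 104, 108, 109, 110, 111, 114, 115, 119, 123, 126, 128, 130, 132, 134, 135}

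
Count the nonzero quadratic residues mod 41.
For prime 41, there are (p-1)/2 = (41-1)/2 = 20 quadratic residues (excluding 0).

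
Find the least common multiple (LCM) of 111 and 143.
15873

First find GCD(111, 143) using the Euclidean algorithm:
111 = 0 × 143 + 111
143 = 1 × 111 + 32
111 = 3 × 32 + 15
32 = 2 × 15 + 2
15 = 7 × 2 + 1
2 = 2 × 1 + 0
GCD(111, 143) = 1

LCM formula: LCM(a, b) = (a × b) / GCD(a, b)
LCM(111, 143) = (111 × 143) / 1
LCM(111, 143) = 15873 / 1
LCM(111, 143) = 15873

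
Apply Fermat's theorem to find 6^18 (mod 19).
By Fermat's Little Theorem, 6^{18} ≡ 1 (mod 19) since 19 is prime and gcd(6, 19) = 1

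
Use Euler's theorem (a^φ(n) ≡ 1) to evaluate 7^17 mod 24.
By Euler: 7^{8} ≡ 1 (mod 24) since gcd(7, 24) = 1. 17 = 2×8 + 1. So 7^{17} ≡ 7^{1} ≡ 7 (mod 24)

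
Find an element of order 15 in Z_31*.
7 has order 15 mod 31 since 7^{15} ≡ 1 (mod 31) and no smaller power works.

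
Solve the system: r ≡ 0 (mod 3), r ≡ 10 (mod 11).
M = 3 × 11 = 33. M₁ = 11, y₁ ≡ 2 (mod 3). M₂ = 3, y₂ ≡ 4 (mod 11). r = 0×11×2 + 10×3×4 ≡ 21 (mod 33)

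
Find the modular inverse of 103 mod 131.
103^(-1) ≡ 14 (mod 131). Verification: 103 × 14 = 1442 ≡ 1 (mod 131)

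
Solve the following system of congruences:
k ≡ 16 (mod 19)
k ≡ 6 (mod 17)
244

Using the Chinese Remainder Theorem:
M = product of moduli = 323
For equation 1: M_1 = 17, 17 ≡ 17 (mod 19), inverse of 17 mod 19 is 9 (check: 17 × 9 = 153 ≡ 1 (mod 19))
For equation 2: M_2 = 19, 19 ≡ 2 (mod 17), inverse of 19 mod 17 is 9 (check: 2 × 9 = 18 ≡ 1 (mod 17))
Combine: k ≡ Σ r_i×M_i×(M_i⁻¹ mod m_i) = 16×17×9 + 6×19×9 = 2448 + 1026 = 3474
3474 mod 323 = 244
k ≡ 244 (mod 323)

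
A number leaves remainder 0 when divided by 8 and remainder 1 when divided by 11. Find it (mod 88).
M = 8 × 11 = 88. M₁ = 11, y₁ ≡ 3 (mod 8). M₂ = 8, y₂ ≡ 7 (mod 11). r = 0×11×3 + 1×8×7 ≡ 56 (mod 88)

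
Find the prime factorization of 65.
5 × 13

Divide by primes starting from smallest:
65 ÷ 5 = 13
13 ÷ 13 = 1

65 = 5 × 13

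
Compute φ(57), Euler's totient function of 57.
36

Prime factorization: 57 = 3 × 19
Using the formula φ(n) = n × Π(1 - 1/p) for each prime factor p:
φ(57) = 57 × (1 - 1/3) × (1 - 1/19)
φ(57) = 36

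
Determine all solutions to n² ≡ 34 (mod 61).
The square roots of 34 mod 61 are 20 and 41. Verify: 20² = 400 ≡ 34 (mod 61)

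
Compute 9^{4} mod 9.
0

Using successive squaring:
Binary expansion of 4: 100
Powers of 9 mod 9 (each is the square of the previous):
  9^1 ≡ 0 (mod 9)
  9^2 ≡ 0² = 0 ≡ 0 (mod 9)
  9^4 ≡ 0² = 0 ≡ 0 (mod 9)
4 is a power of 2, so 9^4 is the last square: ≡ 0 (mod 9)
Result: 9^4 ≡ 0 (mod 9)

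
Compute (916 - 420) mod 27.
10

(916 - 420) = 496
496 mod 27 = 10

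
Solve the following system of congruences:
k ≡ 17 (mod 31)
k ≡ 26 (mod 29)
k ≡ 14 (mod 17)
6899

Using the Chinese Remainder Theorem:
M = product of moduli = 15283
For equation 1: M_1 = 493, 493 ≡ 28 (mod 31), inverse of 493 mod 31 is 10 (check: 28 × 10 = 280 ≡ 1 (mod 31))
For equation 2: M_2 = 527, 527 ≡ 5 (mod 29), inverse of 527 mod 29 is 6 (check: 5 × 6 = 30 ≡ 1 (mod 29))
For equation 3: M_3 = 899, 899 ≡ 15 (mod 17), inverse of 899 mod 17 is 8 (check: 15 × 8 = 120 ≡ 1 (mod 17))
Combine: k ≡ Σ r_i×M_i×(M_i⁻¹ mod m_i) = 17×493×10 + 26×527×6 + 14×899×8 = 83810 + 82212 + 100688 = 266710
266710 mod 15283 = 6899
k ≡ 6899 (mod 15283)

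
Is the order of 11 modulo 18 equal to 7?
No, the actual order is 6, not 7.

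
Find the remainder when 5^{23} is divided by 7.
By Fermat: 5^{6} ≡ 1 (mod 7). 23 = 3×6 + 5. So 5^{23} ≡ 5^{5} ≡ 3 (mod 7)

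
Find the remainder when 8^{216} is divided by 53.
By Fermat: 8^{52} ≡ 1 (mod 53). 216 = 4×52 + 8. So 8^{216} ≡ 8^{8} ≡ 13 (mod 53)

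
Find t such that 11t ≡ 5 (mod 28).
3

Since gcd(11, 28) = 1 divides 5, a solution exists.
Multiply both sides by the inverse of 11 mod 28:
  11^(-1) mod 28 = 23
  x ≡ 23 × 5 ≡ 115 ≡ 3 (mod 28)
Verification: 11 × 3 = 33 = 1 × 28 + 5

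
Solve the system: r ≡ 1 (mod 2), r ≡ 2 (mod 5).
M = 2 × 5 = 10. M₁ = 5, y₁ ≡ 1 (mod 2). M₂ = 2, y₂ ≡ 3 (mod 5). r = 1×5×1 + 2×2×3 ≡ 7 (mod 10)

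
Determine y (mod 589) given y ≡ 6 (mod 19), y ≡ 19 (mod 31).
329

Using the Chinese Remainder Theorem:
M = product of moduli = 589
For equation 1: M_1 = 31, 31 ≡ 12 (mod 19), inverse of 31 mod 19 is 8 (check: 12 × 8 = 96 ≡ 1 (mod 19))
For equation 2: M_2 = 19, 19 ≡ 19 (mod 31), inverse of 19 mod 31 is 18 (check: 19 × 18 = 342 ≡ 1 (mod 31))
Combine: y ≡ Σ r_i×M_i×(M_i⁻¹ mod m_i) = 6×31×8 + 19×19×18 = 1488 + 6498 = 7986
7986 mod 589 = 329
y ≡ 329 (mod 589)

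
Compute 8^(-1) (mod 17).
8^(-1) ≡ 15 (mod 17). Verification: 8 × 15 = 120 ≡ 1 (mod 17)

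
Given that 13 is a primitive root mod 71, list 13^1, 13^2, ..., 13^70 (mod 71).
g^1, g^2, ..., g^{70} mod 71: {13, 27, 67, 19, 34, 16, 66, 6, 7, 20, 47, 43, 62, 25, 41, 36, 42, 49, 69, 45, 17, 8, 33, 3, 39, 10, 59, 57, 31, 48, 56, 18, 21, 60, 70, 58, 44, 4, 52, 37, 55, 5, 65, 64, 51, 24, 28, 9, 46, 30, 35, 29, 22, 2, 26, 54, 63, 38, 68, 32, 61, 12, 14, 40, 23, 15, 53, 50, 11, 1}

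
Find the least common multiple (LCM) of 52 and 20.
260

First find GCD(52, 20) using the Euclidean algorithm:
52 = 2 × 20 + 12
20 = 1 × 12 + 8
12 = 1 × 8 + 4
8 = 2 × 4 + 0
GCD(52, 20) = 4

LCM formula: LCM(a, b) = (a × b) / GCD(a, b)
LCM(52, 20) = (52 × 20) / 4
LCM(52, 20) = 1040 / 4
LCM(52, 20) = 260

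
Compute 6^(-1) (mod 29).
6^(-1) ≡ 5 (mod 29). Verification: 6 × 5 = 30 ≡ 1 (mod 29)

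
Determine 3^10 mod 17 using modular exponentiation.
10 = 8 + 2 (binary 1010). Repeated squaring mod 17: 3^1 ≡ 3; 3^2 ≡ 3² = 9 ≡ 9; 3^4 ≡ 9² = 81 ≡ 13; 3^8 ≡ 13² = 169 ≡ 16. Multiply: 3^10 = 3^8 × 3^2 ≡ 16 × 9 (mod 17): 16 × 9 = 144 ≡ 8. So 3^10 ≡ 8 (mod 17).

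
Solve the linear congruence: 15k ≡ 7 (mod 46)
25

Since gcd(15, 46) = 1 divides 7, a solution exists.
Multiply both sides by the inverse of 15 mod 46:
  15^(-1) mod 46 = 43
  x ≡ 43 × 7 ≡ 301 ≡ 25 (mod 46)
Verification: 15 × 25 = 375 = 8 × 46 + 7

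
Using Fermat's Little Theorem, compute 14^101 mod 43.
By Fermat: 14^{42} ≡ 1 (mod 43). 101 = 2×42 + 17. So 14^{101} ≡ 14^{17} ≡ 38 (mod 43)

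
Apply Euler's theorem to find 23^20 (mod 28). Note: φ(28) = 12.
By Euler: 23^{12} ≡ 1 (mod 28) since gcd(23, 28) = 1. 20 = 1×12 + 8. So 23^{20} ≡ 23^{8} ≡ 25 (mod 28)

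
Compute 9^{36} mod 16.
1

Using successive squaring:
Binary expansion of 36: 100100
Powers of 9 mod 16 (each is the square of the previous):
  9^1 ≡ 9 (mod 16)
  9^2 ≡ 9² = 81 ≡ 1 (mod 16)
  9^4 ≡ 1² = 1 ≡ 1 (mod 16)
  9^8 ≡ 1² = 1 ≡ 1 (mod 16)
  9^16 ≡ 1² = 1 ≡ 1 (mod 16)
  9^32 ≡ 1² = 1 ≡ 1 (mod 16)
36 = 32 + 4, so 9^36 = 9^32 × 9^4 ≡ 1 × 1 (mod 16)
Multiplying step by step:
  1 × 1 = 1 ≡ 1 (mod 16)
Result: 9^36 ≡ 1 (mod 16)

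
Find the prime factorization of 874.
2 × 19 × 23

Divide by primes starting from smallest:
874 ÷ 2 = 437
437 ÷ 19 = 23
23 ÷ 23 = 1

874 = 2 × 19 × 23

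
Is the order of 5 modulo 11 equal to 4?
No, the actual order is 5, not 4.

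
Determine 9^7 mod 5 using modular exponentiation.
9 ≡ 4 (mod 5). 7 = 4 + 2 + 1 (binary 111). Repeated squaring mod 5: 4^1 ≡ 4; 4^2 ≡ 4² = 16 ≡ 1; 4^4 ≡ 1² = 1 ≡ 1. Multiply: 9^7 ≡ 4^4 × 4^2 × 4^1 ≡ 1 × 1 × 4 (mod 5): 1 × 1 = 1 ≡ 1; 1 × 4 = 4 ≡ 4. So 9^7 ≡ 4 (mod 5).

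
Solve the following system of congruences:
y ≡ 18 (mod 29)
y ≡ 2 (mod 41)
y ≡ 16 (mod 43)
38501

Using the Chinese Remainder Theorem:
M = product of moduli = 51127
For equation 1: M_1 = 1763, 1763 ≡ 23 (mod 29), inverse of 1763 mod 29 is 24 (check: 23 × 24 = 552 ≡ 1 (mod 29))
For equation 2: M_2 = 1247, 1247 ≡ 17 (mod 41), inverse of 1247 mod 41 is 29 (check: 17 × 29 = 493 ≡ 1 (mod 41))
For equation 3: M_3 = 1189, 1189 ≡ 28 (mod 43), inverse of 1189 mod 43 is 20 (check: 28 × 20 = 560 ≡ 1 (mod 43))
Combine: y ≡ Σ r_i×M_i×(M_i⁻¹ mod m_i) = 18×1763×24 + 2×1247×29 + 16×1189×20 = 761616 + 72326 + 380480 = 1214422
1214422 mod 51127 = 38501
y ≡ 38501 (mod 51127)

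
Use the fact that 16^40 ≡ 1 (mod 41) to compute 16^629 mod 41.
By Fermat: 16^{40} ≡ 1 (mod 41). 629 ≡ 29 (mod 40). So 16^{629} ≡ 16^{29} ≡ 18 (mod 41)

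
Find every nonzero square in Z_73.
QRs mod 73: {1, 2, 3, 4, 6, 8, 9, 12, 16, 18, 19, 23, 24, 25, 27, 32, 35, 36, 37, 38, 41, 46, 48, 49, 50, 54, 55, 57, 61, 64, 65, 67, 69, 70, 71, 72}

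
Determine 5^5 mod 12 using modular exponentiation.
5 = 4 + 1 (binary 101). Repeated squaring mod 12: 5^1 ≡ 5; 5^2 ≡ 5² = 25 ≡ 1; 5^4 ≡ 1² = 1 ≡ 1. Multiply: 5^5 = 5^4 × 5^1 ≡ 1 × 5 (mod 12): 1 × 5 = 5 ≡ 5. So 5^5 ≡ 5 (mod 12).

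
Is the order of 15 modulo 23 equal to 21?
No, the actual order is 22, not 21.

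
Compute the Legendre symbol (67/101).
(67/101) = 67^{50} mod 101 = -1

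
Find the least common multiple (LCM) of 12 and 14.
84

First find GCD(12, 14) using the Euclidean algorithm:
12 = 0 × 14 + 12
14 = 1 × 12 + 2
12 = 6 × 2 + 0
GCD(12, 14) = 2

LCM formula: LCM(a, b) = (a × b) / GCD(a, b)
LCM(12, 14) = (12 × 14) / 2
LCM(12, 14) = 168 / 2
LCM(12, 14) = 84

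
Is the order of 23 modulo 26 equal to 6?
Yes, ord_26(23) = 6.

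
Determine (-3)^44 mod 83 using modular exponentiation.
Using repeated squaring. (-3) ≡ 80 (mod 83). 44 = 32 + 8 + 4 (binary 101100). Repeated squaring mod 83: 80^1 ≡ 80; 80^2 ≡ 80² = 6400 ≡ 9; 80^4 ≡ 9² = 81 ≡ 81; 80^8 ≡ 81² = 6561 ≡ 4; 80^16 ≡ 4² = 16 ≡ 16; 80^32 ≡ 16² = 256 ≡ 7. Multiply: (-3)^44 ≡ 80^32 × 80^8 × 80^4 ≡ 7 × 4 × 81 (mod 83): 7 × 4 = 28 ≡ 28; 28 × 81 = 2268 ≡ 27. So (-3)^44 ≡ 27 (mod 83).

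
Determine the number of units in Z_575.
440

Prime factorization: 575 = 5^2 × 23
Using the formula φ(n) = n × Π(1 - 1/p) for each prime factor p:
φ(575) = 575 × (1 - 1/5) × (1 - 1/23)
φ(575) = 440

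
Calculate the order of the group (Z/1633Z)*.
1540

Prime factorization: 1633 = 23 × 71
Using the formula φ(n) = n × Π(1 - 1/p) for each prime factor p:
φ(1633) = 1633 × (1 - 1/23) × (1 - 1/71)
φ(1633) = 1540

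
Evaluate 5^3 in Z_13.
3 = 2 + 1 (binary 11). Repeated squaring mod 13: 5^1 ≡ 5; 5^2 ≡ 5² = 25 ≡ 12. Multiply: 5^3 = 5^2 × 5^1 ≡ 12 × 5 (mod 13): 12 × 5 = 60 ≡ 8. So 5^3 ≡ 8 (mod 13).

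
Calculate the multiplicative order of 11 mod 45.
Powers of 11 mod 45: 11^1≡11, 11^2≡31, 11^3≡26, 11^4≡16, 11^5≡41, 11^6≡1. Order = 6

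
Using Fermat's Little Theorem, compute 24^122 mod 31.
By Fermat: 24^{30} ≡ 1 (mod 31). 122 = 4×30 + 2. So 24^{122} ≡ 24^{2} ≡ 18 (mod 31)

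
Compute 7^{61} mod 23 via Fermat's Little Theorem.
19

By Fermat's Little Theorem, a^(p-1) ≡ 1 (mod p) for prime p and gcd(a, p) = 1
Here p = 23, so 7^22 ≡ 1 (mod 23)
We can reduce the exponent: 61 mod 22 = 17
So 7^61 ≡ 7^17 (mod 23)
Computing: 7^17 mod 23 = 19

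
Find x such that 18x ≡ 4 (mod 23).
13

Since gcd(18, 23) = 1 divides 4, a solution exists.
Multiply both sides by the inverse of 18 mod 23:
  18^(-1) mod 23 = 9
  x ≡ 9 × 4 ≡ 36 ≡ 13 (mod 23)
Verification: 18 × 13 = 234 = 10 × 23 + 4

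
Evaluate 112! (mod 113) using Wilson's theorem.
By Wilson's theorem, (112)! ≡ -1 ≡ 112 (mod 113)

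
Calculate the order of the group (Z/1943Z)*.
1848

Prime factorization: 1943 = 29 × 67
Using the formula φ(n) = n × Π(1 - 1/p) for each prime factor p:
φ(1943) = 1943 × (1 - 1/29) × (1 - 1/67)
φ(1943) = 1848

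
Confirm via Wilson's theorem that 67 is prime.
(66)! mod 67 = 66. Since this equals -1 (mod 67), Wilson confirms 67 is prime.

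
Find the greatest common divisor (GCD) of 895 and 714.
1

Using the Euclidean algorithm:
895 = 1 × 714 + 181
714 = 3 × 181 + 171
181 = 1 × 171 + 10
171 = 17 × 10 + 1
10 = 10 × 1 + 0

GCD(895, 714) = 1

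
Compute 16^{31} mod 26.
16

Using successive squaring:
Binary expansion of 31: 11111
Powers of 16 mod 26 (each is the square of the previous):
  16^1 ≡ 16 (mod 26)
  16^2 ≡ 16² = 256 ≡ 22 (mod 26)
  16^4 ≡ 22² = 484 ≡ 16 (mod 26)
  16^8 ≡ 16² = 256 ≡ 22 (mod 26)
  16^16 ≡ 22² = 484 ≡ 16 (mod 26)
31 = 16 + 8 + 4 + 2 + 1, so 16^31 = 16^16 × 16^8 × 16^4 × 16^2 × 16^1 ≡ 16 × 22 × 16 × 22 × 16 (mod 26)
Multiplying step by step:
  16 × 22 = 352 ≡ 14 (mod 26)
  14 × 16 = 224 ≡ 16 (mod 26)
  16 × 22 = 352 ≡ 14 (mod 26)
  14 × 16 = 224 ≡ 16 (mod 26)
Result: 16^31 ≡ 16 (mod 26)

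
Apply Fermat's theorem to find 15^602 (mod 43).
By Fermat: 15^{42} ≡ 1 (mod 43). 602 ≡ 14 (mod 42). So 15^{602} ≡ 15^{14} ≡ 6 (mod 43)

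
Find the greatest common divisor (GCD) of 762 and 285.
3

Using the Euclidean algorithm:
762 = 2 × 285 + 192
285 = 1 × 192 + 93
192 = 2 × 93 + 6
93 = 15 × 6 + 3
6 = 2 × 3 + 0

GCD(762, 285) = 3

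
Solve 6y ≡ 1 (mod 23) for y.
6^(-1) ≡ 4 (mod 23). Verification: 6 × 4 = 24 ≡ 1 (mod 23)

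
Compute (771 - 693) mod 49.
29

(771 - 693) = 78
78 mod 49 = 29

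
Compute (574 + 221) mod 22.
3

(574 + 221) = 795
795 mod 22 = 3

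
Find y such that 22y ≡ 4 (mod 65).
12

Since gcd(22, 65) = 1 divides 4, a solution exists.
Multiply both sides by the inverse of 22 mod 65:
  22^(-1) mod 65 = 3
  x ≡ 3 × 4 ≡ 12 ≡ 12 (mod 65)
Verification: 22 × 12 = 264 = 4 × 65 + 4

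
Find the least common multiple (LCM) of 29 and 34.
986

First find GCD(29, 34) using the Euclidean algorithm:
29 = 0 × 34 + 29
34 = 1 × 29 + 5
29 = 5 × 5 + 4
5 = 1 × 4 + 1
4 = 4 × 1 + 0
GCD(29, 34) = 1

LCM formula: LCM(a, b) = (a × b) / GCD(a, b)
LCM(29, 34) = (29 × 34) / 1
LCM(29, 34) = 986 / 1
LCM(29, 34) = 986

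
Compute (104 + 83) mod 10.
7

(104 + 83) = 187
187 mod 10 = 7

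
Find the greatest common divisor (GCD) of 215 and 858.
1

Using the Euclidean algorithm:
215 = 0 × 858 + 215
858 = 3 × 215 + 213
215 = 1 × 213 + 2
213 = 106 × 2 + 1
2 = 2 × 1 + 0

GCD(215, 858) = 1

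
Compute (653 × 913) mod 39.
35

(653 × 913) = 596189
596189 mod 39 = 35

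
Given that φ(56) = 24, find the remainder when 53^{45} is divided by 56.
By Euler: 53^{24} ≡ 1 (mod 56) since gcd(53, 56) = 1. 45 = 1×24 + 21. So 53^{45} ≡ 53^{21} ≡ 29 (mod 56)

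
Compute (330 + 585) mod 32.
19

(330 + 585) = 915
915 mod 32 = 19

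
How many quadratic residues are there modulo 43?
For prime 43, there are (p-1)/2 = (43-1)/2 = 21 quadratic residues (excluding 0).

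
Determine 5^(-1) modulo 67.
5^(-1) ≡ 27 (mod 67). Verification: 5 × 27 = 135 ≡ 1 (mod 67)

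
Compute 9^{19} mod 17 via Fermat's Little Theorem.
15

By Fermat's Little Theorem, a^(p-1) ≡ 1 (mod p) for prime p and gcd(a, p) = 1
Here p = 17, so 9^16 ≡ 1 (mod 17)
We can reduce the exponent: 19 mod 16 = 3
So 9^19 ≡ 9^3 (mod 17)
Computing: 9^3 mod 17 = 15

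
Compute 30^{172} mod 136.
120

Using successive squaring:
Binary expansion of 172: 10101100
Powers of 30 mod 136 (each is the square of the previous):
  30^1 ≡ 30 (mod 136)
  30^2 ≡ 30² = 900 ≡ 84 (mod 136)
  30^4 ≡ 84² = 7056 ≡ 120 (mod 136)
  30^8 ≡ 120² = 14400 ≡ 120 (mod 136)
  30^16 ≡ 120² = 14400 ≡ 120 (mod 136)
  30^32 ≡ 120² = 14400 ≡ 120 (mod 136)
  30^64 ≡ 120² = 14400 ≡ 120 (mod 136)
  30^128 ≡ 120² = 14400 ≡ 120 (mod 136)
172 = 128 + 32 + 8 + 4, so 30^172 = 30^128 × 30^32 × 30^8 × 30^4 ≡ 120 × 120 × 120 × 120 (mod 136)
Multiplying step by step:
  120 × 120 = 14400 ≡ 120 (mod 136)
  120 × 120 = 14400 ≡ 120 (mod 136)
  120 × 120 = 14400 ≡ 120 (mod 136)
Result: 30^172 ≡ 120 (mod 136)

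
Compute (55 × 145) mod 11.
0

(55 × 145) = 7975
7975 mod 11 = 0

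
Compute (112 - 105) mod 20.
7

(112 - 105) = 7
7 mod 20 = 7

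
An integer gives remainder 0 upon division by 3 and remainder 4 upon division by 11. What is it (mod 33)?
M = 3 × 11 = 33. M₁ = 11, y₁ ≡ 2 (mod 3). M₂ = 3, y₂ ≡ 4 (mod 11). x = 0×11×2 + 4×3×4 ≡ 15 (mod 33). The smallest positive such number is 15.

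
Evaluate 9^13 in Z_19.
Using repeated squaring. 13 = 8 + 4 + 1 (binary 1101). Repeated squaring mod 19: 9^1 ≡ 9; 9^2 ≡ 9² = 81 ≡ 5; 9^4 ≡ 5² = 25 ≡ 6; 9^8 ≡ 6² = 36 ≡ 17. Multiply: 9^13 = 9^8 × 9^4 × 9^1 ≡ 17 × 6 × 9 (mod 19): 17 × 6 = 102 ≡ 7; 7 × 9 = 63 ≡ 6. So 9^13 ≡ 6 (mod 19).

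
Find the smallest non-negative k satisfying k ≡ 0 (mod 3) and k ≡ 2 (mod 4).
M = 3 × 4 = 12. M₁ = 4, y₁ ≡ 1 (mod 3). M₂ = 3, y₂ ≡ 3 (mod 4). k = 0×4×1 + 2×3×3 ≡ 6 (mod 12)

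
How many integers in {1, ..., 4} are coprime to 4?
2

Prime factorization: 4 = 2^2
Using the formula φ(n) = n × Π(1 - 1/p) for each prime factor p:
φ(4) = 4 × (1 - 1/2)
φ(4) = 2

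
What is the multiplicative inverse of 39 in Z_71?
51

Using Extended Euclidean Algorithm:
gcd(39, 71) = 1
Bezout coefficients: 39 × -20 + 71 × 11 = 1
So 39 × -20 ≡ 1 (mod 71)
The inverse is -20 mod 71 = 51
Verification: 39 × 51 = 1989 = 28 × 71 + 1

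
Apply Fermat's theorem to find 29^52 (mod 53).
By Fermat's Little Theorem, 29^{52} ≡ 1 (mod 53) since 53 is prime and gcd(29, 53) = 1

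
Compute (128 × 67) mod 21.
8

(128 × 67) = 8576
8576 mod 21 = 8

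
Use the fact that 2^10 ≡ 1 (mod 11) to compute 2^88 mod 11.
By Fermat: 2^{10} ≡ 1 (mod 11). 88 = 8×10 + 8. So 2^{88} ≡ 2^{8} ≡ 3 (mod 11)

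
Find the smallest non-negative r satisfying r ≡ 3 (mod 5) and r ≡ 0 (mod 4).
M = 5 × 4 = 20. M₁ = 4, y₁ ≡ 4 (mod 5). M₂ = 5, y₂ ≡ 1 (mod 4). r = 3×4×4 + 0×5×1 ≡ 8 (mod 20)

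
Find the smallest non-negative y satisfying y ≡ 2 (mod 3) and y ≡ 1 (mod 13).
M = 3 × 13 = 39. M₁ = 13, y₁ ≡ 1 (mod 3). M₂ = 3, y₂ ≡ 9 (mod 13). y = 2×13×1 + 1×3×9 ≡ 14 (mod 39)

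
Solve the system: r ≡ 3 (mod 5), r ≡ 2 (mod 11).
M = 5 × 11 = 55. M₁ = 11, y₁ ≡ 1 (mod 5). M₂ = 5, y₂ ≡ 9 (mod 11). r = 3×11×1 + 2×5×9 ≡ 13 (mod 55)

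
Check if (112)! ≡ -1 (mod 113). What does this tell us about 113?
(112)! mod 113 = 112. Since this equals -1 (mod 113), Wilson confirms 113 is prime.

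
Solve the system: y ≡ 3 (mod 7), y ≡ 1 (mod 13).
M = 7 × 13 = 91. M₁ = 13, y₁ ≡ 6 (mod 7). M₂ = 7, y₂ ≡ 2 (mod 13). y = 3×13×6 + 1×7×2 ≡ 66 (mod 91)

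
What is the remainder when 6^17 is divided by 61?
Using repeated squaring. 17 = 16 + 1 (binary 10001). Repeated squaring mod 61: 6^1 ≡ 6; 6^2 ≡ 6² = 36 ≡ 36; 6^4 ≡ 36² = 1296 ≡ 15; 6^8 ≡ 15² = 225 ≡ 42; 6^16 ≡ 42² = 1764 ≡ 56. Multiply: 6^17 = 6^16 × 6^1 ≡ 56 × 6 (mod 61): 56 × 6 = 336 ≡ 31. So 6^17 ≡ 31 (mod 61).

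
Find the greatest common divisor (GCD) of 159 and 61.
1

Using the Euclidean algorithm:
159 = 2 × 61 + 37
61 = 1 × 37 + 24
37 = 1 × 24 + 13
24 = 1 × 13 + 11
13 = 1 × 11 + 2
11 = 5 × 2 + 1
2 = 2 × 1 + 0

GCD(159, 61) = 1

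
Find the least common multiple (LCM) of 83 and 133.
11039

First find GCD(83, 133) using the Euclidean algorithm:
83 = 0 × 133 + 83
133 = 1 × 83 + 50
83 = 1 × 50 + 33
50 = 1 × 33 + 17
33 = 1 × 17 + 16
17 = 1 × 16 + 1
16 = 16 × 1 + 0
GCD(83, 133) = 1

LCM formula: LCM(a, b) = (a × b) / GCD(a, b)
LCM(83, 133) = (83 × 133) / 1
LCM(83, 133) = 11039 / 1
LCM(83, 133) = 11039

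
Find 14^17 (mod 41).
Using repeated squaring. 17 = 16 + 1 (binary 10001). Repeated squaring mod 41: 14^1 ≡ 14; 14^2 ≡ 14² = 196 ≡ 32; 14^4 ≡ 32² = 1024 ≡ 40; 14^8 ≡ 40² = 1600 ≡ 1; 14^16 ≡ 1² = 1 ≡ 1. Multiply: 14^17 = 14^16 × 14^1 ≡ 1 × 14 (mod 41): 1 × 14 = 14 ≡ 14. So 14^17 ≡ 14 (mod 41).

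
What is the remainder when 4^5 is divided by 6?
5 = 4 + 1 (binary 101). Repeated squaring mod 6: 4^1 ≡ 4; 4^2 ≡ 4² = 16 ≡ 4; 4^4 ≡ 4² = 16 ≡ 4. Multiply: 4^5 = 4^4 × 4^1 ≡ 4 × 4 (mod 6): 4 × 4 = 16 ≡ 4. So 4^5 ≡ 4 (mod 6).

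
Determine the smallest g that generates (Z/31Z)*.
3

A primitive root g modulo p has order p-1 = 30
Prime divisors of 30: [2, 3, 5]
g is a primitive root iff g^(30/q) ≢ 1 (mod 31) for each prime divisor q
Testing small values:
  g = 2: 2^15 ≡ 1, 2^10 ≡ 1, 2^6 ≡ 2 (mod 31) → 2^15 ≡ 1, not primitive root
  g = 3: 3^15 ≡ 30, 3^10 ≡ 25, 3^6 ≡ 16 (mod 31) → none is 1, primitive root!
The smallest primitive root is 3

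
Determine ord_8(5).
Powers of 5 mod 8: 5^1≡5, 5^2≡1. Order = 2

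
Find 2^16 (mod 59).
Using repeated squaring. 16 = 16 (binary 10000). Repeated squaring mod 59: 2^1 ≡ 2; 2^2 ≡ 2² = 4 ≡ 4; 2^4 ≡ 4² = 16 ≡ 16; 2^8 ≡ 16² = 256 ≡ 20; 2^16 ≡ 20² = 400 ≡ 46. So 2^16 ≡ 46 (mod 59).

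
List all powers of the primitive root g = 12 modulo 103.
g^1, g^2, ..., g^{102} mod 103: {12, 41, 80, 33, 87, 14, 65, 59, 90, 50, 85, 93, 86, 2, 24, 82, 57, 66, 71, 28, 27, 15, 77, 100, 67, 83, 69, 4, 48, 61, 11, 29, 39, 56, 54, 30, 51, 97, 31, 63, 35, 8, 96, 19, 22, 58, 78, 9, 5, 60, 102, 91, 62, 23, 70, 16, 89, 38, 44, 13, 53, 18, 10, 17, 101, 79, 21, 46, 37, 32, 75, 76, 88, 26, 3, 36, 20, 34, 99, 55, 42, 92, 74, 64, 47, 49, 73, 52, 6, 72, 40, 68, 95, 7, 84, 81, 45, 25, 94, 98, 43, 1}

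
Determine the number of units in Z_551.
504

Prime factorization: 551 = 19 × 29
Using the formula φ(n) = n × Π(1 - 1/p) for each prime factor p:
φ(551) = 551 × (1 - 1/19) × (1 - 1/29)
φ(551) = 504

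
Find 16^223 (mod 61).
Using Fermat: 16^{60} ≡ 1 (mod 61). 223 ≡ 43 (mod 60). So 16^{223} ≡ 16^{43} ≡ 56 (mod 61)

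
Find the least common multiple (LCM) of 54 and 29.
1566

First find GCD(54, 29) using the Euclidean algorithm:
54 = 1 × 29 + 25
29 = 1 × 25 + 4
25 = 6 × 4 + 1
4 = 4 × 1 + 0
GCD(54, 29) = 1

LCM formula: LCM(a, b) = (a × b) / GCD(a, b)
LCM(54, 29) = (54 × 29) / 1
LCM(54, 29) = 1566 / 1
LCM(54, 29) = 1566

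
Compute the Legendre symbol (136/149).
(136/149) = 136^{74} mod 149 = -1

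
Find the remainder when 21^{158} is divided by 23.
By Fermat: 21^{22} ≡ 1 (mod 23). 158 = 7×22 + 4. So 21^{158} ≡ 21^{4} ≡ 16 (mod 23)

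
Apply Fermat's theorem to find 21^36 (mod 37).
By Fermat's Little Theorem, 21^{36} ≡ 1 (mod 37) since 37 is prime and gcd(21, 37) = 1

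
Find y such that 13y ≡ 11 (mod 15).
2

Since gcd(13, 15) = 1 divides 11, a solution exists.
Multiply both sides by the inverse of 13 mod 15:
  13^(-1) mod 15 = 7
  x ≡ 7 × 11 ≡ 77 ≡ 2 (mod 15)
Verification: 13 × 2 = 26 = 1 × 15 + 11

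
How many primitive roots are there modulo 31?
8

The number of primitive roots modulo p is φ(p-1) = φ(30)
φ(30) = 8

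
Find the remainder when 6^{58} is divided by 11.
By Fermat: 6^{10} ≡ 1 (mod 11). 58 = 5×10 + 8. So 6^{58} ≡ 6^{8} ≡ 4 (mod 11)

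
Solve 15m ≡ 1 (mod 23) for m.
15^(-1) ≡ 20 (mod 23). Verification: 15 × 20 = 300 ≡ 1 (mod 23)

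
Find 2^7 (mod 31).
7 = 4 + 2 + 1 (binary 111). Repeated squaring mod 31: 2^1 ≡ 2; 2^2 ≡ 2² = 4 ≡ 4; 2^4 ≡ 4² = 16 ≡ 16. Multiply: 2^7 = 2^4 × 2^2 × 2^1 ≡ 16 × 4 × 2 (mod 31): 16 × 4 = 64 ≡ 2; 2 × 2 = 4 ≡ 4. So 2^7 ≡ 4 (mod 31).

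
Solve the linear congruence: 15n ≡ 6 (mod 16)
10

Since gcd(15, 16) = 1 divides 6, a solution exists.
Multiply both sides by the inverse of 15 mod 16:
  15^(-1) mod 16 = 15
  x ≡ 15 × 6 ≡ 90 ≡ 10 (mod 16)
Verification: 15 × 10 = 150 = 9 × 16 + 6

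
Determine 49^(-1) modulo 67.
49^(-1) ≡ 26 (mod 67). Verification: 49 × 26 = 1274 ≡ 1 (mod 67)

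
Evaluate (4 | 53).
(4/53) = 4^{26} mod 53 = 1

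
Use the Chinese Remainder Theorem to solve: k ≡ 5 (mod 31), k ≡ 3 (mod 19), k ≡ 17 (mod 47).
23658

Using the Chinese Remainder Theorem:
M = product of moduli = 27683
For equation 1: M_1 = 893, 893 ≡ 25 (mod 31), inverse of 893 mod 31 is 5 (check: 25 × 5 = 125 ≡ 1 (mod 31))
For equation 2: M_2 = 1457, 1457 ≡ 13 (mod 19), inverse of 1457 mod 19 is 3 (check: 13 × 3 = 39 ≡ 1 (mod 19))
For equation 3: M_3 = 589, 589 ≡ 25 (mod 47), inverse of 589 mod 47 is 32 (check: 25 × 32 = 800 ≡ 1 (mod 47))
Combine: k ≡ Σ r_i×M_i×(M_i⁻¹ mod m_i) = 5×893×5 + 3×1457×3 + 17×589×32 = 22325 + 13113 + 320416 = 355854
355854 mod 27683 = 23658
k ≡ 23658 (mod 27683)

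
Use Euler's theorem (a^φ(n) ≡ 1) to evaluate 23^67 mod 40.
By Euler: 23^{16} ≡ 1 (mod 40) since gcd(23, 40) = 1. 67 = 4×16 + 3. So 23^{67} ≡ 23^{3} ≡ 7 (mod 40)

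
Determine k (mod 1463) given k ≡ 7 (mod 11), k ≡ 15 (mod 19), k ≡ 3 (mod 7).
1459

Using the Chinese Remainder Theorem:
M = product of moduli = 1463
For equation 1: M_1 = 133, 133 ≡ 1 (mod 11), inverse of 133 mod 11 is 1 (check: 1 × 1 = 1 ≡ 1 (mod 11))
For equation 2: M_2 = 77, 77 ≡ 1 (mod 19), inverse of 77 mod 19 is 1 (check: 1 × 1 = 1 ≡ 1 (mod 19))
For equation 3: M_3 = 209, 209 ≡ 6 (mod 7), inverse of 209 mod 7 is 6 (check: 6 × 6 = 36 ≡ 1 (mod 7))
Combine: k ≡ Σ r_i×M_i×(M_i⁻¹ mod m_i) = 7×133×1 + 15×77×1 + 3×209×6 = 931 + 1155 + 3762 = 5848
5848 mod 1463 = 1459
k ≡ 1459 (mod 1463)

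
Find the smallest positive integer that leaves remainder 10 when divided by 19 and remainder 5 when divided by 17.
M = 19 × 17 = 323. M₁ = 17, y₁ ≡ 9 (mod 19). M₂ = 19, y₂ ≡ 9 (mod 17). k = 10×17×9 + 5×19×9 ≡ 124 (mod 323). The smallest positive such number is 124.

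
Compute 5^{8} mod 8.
1

Using successive squaring:
Binary expansion of 8: 1000
Powers of 5 mod 8 (each is the square of the previous):
  5^1 ≡ 5 (mod 8)
  5^2 ≡ 5² = 25 ≡ 1 (mod 8)
  5^4 ≡ 1² = 1 ≡ 1 (mod 8)
  5^8 ≡ 1² = 1 ≡ 1 (mod 8)
8 is a power of 2, so 5^8 is the last square: ≡ 1 (mod 8)
Result: 5^8 ≡ 1 (mod 8)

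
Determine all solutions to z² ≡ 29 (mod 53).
The square roots of 29 mod 53 are 33 and 20. Verify: 33² = 1089 ≡ 29 (mod 53)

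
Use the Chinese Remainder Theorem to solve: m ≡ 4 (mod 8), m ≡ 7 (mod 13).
M = 8 × 13 = 104. M₁ = 13, y₁ ≡ 5 (mod 8). M₂ = 8, y₂ ≡ 5 (mod 13). m = 4×13×5 + 7×8×5 ≡ 20 (mod 104)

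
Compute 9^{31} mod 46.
25

Using successive squaring:
Binary expansion of 31: 11111
Powers of 9 mod 46 (each is the square of the previous):
  9^1 ≡ 9 (mod 46)
  9^2 ≡ 9² = 81 ≡ 35 (mod 46)
  9^4 ≡ 35² = 1225 ≡ 29 (mod 46)
  9^8 ≡ 29² = 841 ≡ 13 (mod 46)
  9^16 ≡ 13² = 169 ≡ 31 (mod 46)
31 = 16 + 8 + 4 + 2 + 1, so 9^31 = 9^16 × 9^8 × 9^4 × 9^2 × 9^1 ≡ 31 × 13 × 29 × 35 × 9 (mod 46)
Multiplying step by step:
  31 × 13 = 403 ≡ 35 (mod 46)
  35 × 29 = 1015 ≡ 3 (mod 46)
  3 × 35 = 105 ≡ 13 (mod 46)
  13 × 9 = 117 ≡ 25 (mod 46)
Result: 9^31 ≡ 25 (mod 46)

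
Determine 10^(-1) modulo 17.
10^(-1) ≡ 12 (mod 17). Verification: 10 × 12 = 120 ≡ 1 (mod 17)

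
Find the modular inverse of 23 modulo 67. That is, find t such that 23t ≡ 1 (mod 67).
35

Using Extended Euclidean Algorithm:
gcd(23, 67) = 1
Bezout coefficients: 23 × -32 + 67 × 11 = 1
So 23 × -32 ≡ 1 (mod 67)
The inverse is -32 mod 67 = 35
Verification: 23 × 35 = 805 = 12 × 67 + 1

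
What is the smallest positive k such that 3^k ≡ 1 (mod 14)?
Powers of 3 mod 14: 3^1≡3, 3^2≡9, 3^3≡13, 3^4≡11, 3^5≡5, 3^6≡1. Order = 6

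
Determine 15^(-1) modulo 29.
15^(-1) ≡ 2 (mod 29). Verification: 15 × 2 = 30 ≡ 1 (mod 29)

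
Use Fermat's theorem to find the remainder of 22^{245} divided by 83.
34

By Fermat's Little Theorem, a^(p-1) ≡ 1 (mod p) for prime p and gcd(a, p) = 1
Here p = 83, so 22^82 ≡ 1 (mod 83)
We can reduce the exponent: 245 mod 82 = 81
So 22^245 ≡ 22^81 (mod 83)
Computing: 22^81 mod 83 = 34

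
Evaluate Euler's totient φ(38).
18

Prime factorization: 38 = 2 × 19
Using the formula φ(n) = n × Π(1 - 1/p) for each prime factor p:
φ(38) = 38 × (1 - 1/2) × (1 - 1/19)
φ(38) = 18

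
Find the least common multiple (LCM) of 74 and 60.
2220

First find GCD(74, 60) using the Euclidean algorithm:
74 = 1 × 60 + 14
60 = 4 × 14 + 4
14 = 3 × 4 + 2
4 = 2 × 2 + 0
GCD(74, 60) = 2

LCM formula: LCM(a, b) = (a × b) / GCD(a, b)
LCM(74, 60) = (74 × 60) / 2
LCM(74, 60) = 4440 / 2
LCM(74, 60) = 2220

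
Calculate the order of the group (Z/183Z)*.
120

Prime factorization: 183 = 3 × 61
Using the formula φ(n) = n × Π(1 - 1/p) for each prime factor p:
φ(183) = 183 × (1 - 1/3) × (1 - 1/61)
φ(183) = 120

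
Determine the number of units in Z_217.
180

Prime factorization: 217 = 7 × 31
Using the formula φ(n) = n × Π(1 - 1/p) for each prime factor p:
φ(217) = 217 × (1 - 1/7) × (1 - 1/31)
φ(217) = 180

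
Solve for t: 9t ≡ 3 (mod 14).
5

Since gcd(9, 14) = 1 divides 3, a solution exists.
Multiply both sides by the inverse of 9 mod 14:
  9^(-1) mod 14 = 11
  x ≡ 11 × 3 ≡ 33 ≡ 5 (mod 14)
Verification: 9 × 5 = 45 = 3 × 14 + 3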